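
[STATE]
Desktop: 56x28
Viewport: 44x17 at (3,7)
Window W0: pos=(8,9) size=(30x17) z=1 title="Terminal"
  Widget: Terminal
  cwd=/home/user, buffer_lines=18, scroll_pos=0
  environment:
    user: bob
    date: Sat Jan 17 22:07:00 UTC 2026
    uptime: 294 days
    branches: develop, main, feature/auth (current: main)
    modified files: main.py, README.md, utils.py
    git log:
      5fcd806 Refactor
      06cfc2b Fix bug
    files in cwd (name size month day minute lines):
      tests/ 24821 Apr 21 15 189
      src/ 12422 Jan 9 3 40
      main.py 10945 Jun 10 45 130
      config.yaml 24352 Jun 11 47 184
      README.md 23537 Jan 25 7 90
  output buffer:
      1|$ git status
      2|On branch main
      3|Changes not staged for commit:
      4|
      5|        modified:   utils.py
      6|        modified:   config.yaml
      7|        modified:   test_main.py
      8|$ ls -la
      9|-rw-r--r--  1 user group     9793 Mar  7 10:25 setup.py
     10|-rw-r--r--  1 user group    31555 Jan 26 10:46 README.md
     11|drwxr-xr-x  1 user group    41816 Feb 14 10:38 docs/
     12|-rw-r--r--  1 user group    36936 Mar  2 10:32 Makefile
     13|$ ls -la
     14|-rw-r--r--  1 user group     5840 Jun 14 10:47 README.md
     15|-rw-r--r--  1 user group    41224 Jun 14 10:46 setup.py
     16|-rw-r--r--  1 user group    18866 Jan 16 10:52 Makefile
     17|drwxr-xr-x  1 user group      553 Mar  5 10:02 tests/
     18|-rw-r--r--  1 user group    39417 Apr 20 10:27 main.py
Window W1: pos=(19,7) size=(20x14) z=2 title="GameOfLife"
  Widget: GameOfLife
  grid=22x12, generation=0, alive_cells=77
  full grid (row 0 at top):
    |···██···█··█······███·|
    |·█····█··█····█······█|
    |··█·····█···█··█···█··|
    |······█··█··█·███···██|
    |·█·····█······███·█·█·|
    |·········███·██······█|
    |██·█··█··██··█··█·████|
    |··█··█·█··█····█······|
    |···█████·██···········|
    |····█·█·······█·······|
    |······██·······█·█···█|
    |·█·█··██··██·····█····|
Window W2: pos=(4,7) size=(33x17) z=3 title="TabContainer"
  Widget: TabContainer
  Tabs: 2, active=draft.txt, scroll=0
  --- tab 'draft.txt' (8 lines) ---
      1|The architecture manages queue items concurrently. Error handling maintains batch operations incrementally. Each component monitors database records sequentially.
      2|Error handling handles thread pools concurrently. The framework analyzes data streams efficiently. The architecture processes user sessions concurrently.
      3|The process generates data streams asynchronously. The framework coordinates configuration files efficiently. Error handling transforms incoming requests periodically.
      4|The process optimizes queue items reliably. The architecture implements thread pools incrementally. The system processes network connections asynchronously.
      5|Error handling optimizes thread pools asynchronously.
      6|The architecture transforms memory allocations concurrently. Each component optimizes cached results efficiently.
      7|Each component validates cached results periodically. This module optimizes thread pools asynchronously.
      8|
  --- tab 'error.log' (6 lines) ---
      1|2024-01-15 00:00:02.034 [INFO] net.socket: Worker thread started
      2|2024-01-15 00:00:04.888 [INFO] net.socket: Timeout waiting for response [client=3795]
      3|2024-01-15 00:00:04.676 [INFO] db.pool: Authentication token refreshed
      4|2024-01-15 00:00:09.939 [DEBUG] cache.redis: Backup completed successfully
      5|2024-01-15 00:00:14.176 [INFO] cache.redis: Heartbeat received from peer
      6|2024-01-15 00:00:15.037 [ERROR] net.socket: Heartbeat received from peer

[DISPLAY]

 ┏━━━━━━━━━━━━━━━━━━━━━━━━━━━━━━━┓━┓        
 ┃ TabContainer                  ┃ ┃        
 ┠───────────────────────────────┨─┨        
 ┃[draft.txt]│ error.log         ┃ ┃        
 ┃───────────────────────────────┃·┃        
 ┃The architecture manages queue ┃█┃        
 ┃Error handling handles thread p┃·┃        
 ┃The process generates data stre┃·┃        
 ┃The process optimizes queue ite┃·┃        
 ┃Error handling optimizes thread┃█┃        
 ┃The architecture transforms mem┃·┃        
 ┃Each component validates cached┃·┃        
 ┃                               ┃·┃        
 ┃                               ┃━┛        
 ┃                               ┃┃         
 ┃                               ┃┃         
 ┗━━━━━━━━━━━━━━━━━━━━━━━━━━━━━━━┛┃         


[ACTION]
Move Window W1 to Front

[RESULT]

 ┏━━━━━━━━━━━━━━┏━━━━━━━━━━━━━━━━━━┓        
 ┃ TabContainer ┃ GameOfLife       ┃        
 ┠──────────────┠──────────────────┨        
 ┃[draft.txt]│ e┃Gen: 0            ┃        
 ┃──────────────┃····█··█····█·····┃        
 ┃The architectu┃█·····█···█··█···█┃        
 ┃Error handling┃····█··█··█·███···┃        
 ┃The process ge┃·····█······███·█·┃        
 ┃The process op┃·······███·██·····┃        
 ┃Error handling┃·█··█··██··█··█·██┃        
 ┃The architectu┃█··█·█··█····█····┃        
 ┃Each component┃·█████·██·········┃        
 ┃              ┃··█·█·······█·····┃        
 ┃              ┗━━━━━━━━━━━━━━━━━━┛        
 ┃                               ┃┃         
 ┃                               ┃┃         
 ┗━━━━━━━━━━━━━━━━━━━━━━━━━━━━━━━┛┃         


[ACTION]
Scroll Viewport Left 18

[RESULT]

    ┏━━━━━━━━━━━━━━┏━━━━━━━━━━━━━━━━━━┓     
    ┃ TabContainer ┃ GameOfLife       ┃     
    ┠──────────────┠──────────────────┨     
    ┃[draft.txt]│ e┃Gen: 0            ┃     
    ┃──────────────┃····█··█····█·····┃     
    ┃The architectu┃█·····█···█··█···█┃     
    ┃Error handling┃····█··█··█·███···┃     
    ┃The process ge┃·····█······███·█·┃     
    ┃The process op┃·······███·██·····┃     
    ┃Error handling┃·█··█··██··█··█·██┃     
    ┃The architectu┃█··█·█··█····█····┃     
    ┃Each component┃·█████·██·········┃     
    ┃              ┃··█·█·······█·····┃     
    ┃              ┗━━━━━━━━━━━━━━━━━━┛     
    ┃                               ┃┃      
    ┃                               ┃┃      
    ┗━━━━━━━━━━━━━━━━━━━━━━━━━━━━━━━┛┃      


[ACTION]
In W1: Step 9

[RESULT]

    ┏━━━━━━━━━━━━━━┏━━━━━━━━━━━━━━━━━━┓     
    ┃ TabContainer ┃ GameOfLife       ┃     
    ┠──────────────┠──────────────────┨     
    ┃[draft.txt]│ e┃Gen: 9            ┃     
    ┃──────────────┃·····██···········┃     
    ┃The architectu┃··················┃     
    ┃Error handling┃···············██·┃     
    ┃The process ge┃█·······█·····██·█┃     
    ┃The process op┃······█··█····█··█┃     
    ┃Error handling┃█····██······██·██┃     
    ┃The architectu┃██···█········█···┃     
    ┃Each component┃██····█··█·····███┃     
    ┃              ┃·······██·······██┃     
    ┃              ┗━━━━━━━━━━━━━━━━━━┛     
    ┃                               ┃┃      
    ┃                               ┃┃      
    ┗━━━━━━━━━━━━━━━━━━━━━━━━━━━━━━━┛┃      


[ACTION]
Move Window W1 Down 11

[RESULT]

    ┏━━━━━━━━━━━━━━━━━━━━━━━━━━━━━━━┓       
    ┃ TabContainer                  ┃       
    ┠───────────────────────────────┨┓      
    ┃[draft.txt]│ error.log         ┃┃      
    ┃───────────────────────────────┃┨      
    ┃The architecture manages queue ┃┃      
    ┃Error handling handles thread p┃┃      
    ┃The process ge┏━━━━━━━━━━━━━━━━━━┓     
    ┃The process op┃ GameOfLife       ┃     
    ┃Error handling┠──────────────────┨     
    ┃The architectu┃Gen: 9            ┃     
    ┃Each component┃·····██···········┃     
    ┃              ┃··················┃     
    ┃              ┃···············██·┃     
    ┃              ┃█·······█·····██·█┃     
    ┃              ┃······█··█····█··█┃     
    ┗━━━━━━━━━━━━━━┃█····██······██·██┃     


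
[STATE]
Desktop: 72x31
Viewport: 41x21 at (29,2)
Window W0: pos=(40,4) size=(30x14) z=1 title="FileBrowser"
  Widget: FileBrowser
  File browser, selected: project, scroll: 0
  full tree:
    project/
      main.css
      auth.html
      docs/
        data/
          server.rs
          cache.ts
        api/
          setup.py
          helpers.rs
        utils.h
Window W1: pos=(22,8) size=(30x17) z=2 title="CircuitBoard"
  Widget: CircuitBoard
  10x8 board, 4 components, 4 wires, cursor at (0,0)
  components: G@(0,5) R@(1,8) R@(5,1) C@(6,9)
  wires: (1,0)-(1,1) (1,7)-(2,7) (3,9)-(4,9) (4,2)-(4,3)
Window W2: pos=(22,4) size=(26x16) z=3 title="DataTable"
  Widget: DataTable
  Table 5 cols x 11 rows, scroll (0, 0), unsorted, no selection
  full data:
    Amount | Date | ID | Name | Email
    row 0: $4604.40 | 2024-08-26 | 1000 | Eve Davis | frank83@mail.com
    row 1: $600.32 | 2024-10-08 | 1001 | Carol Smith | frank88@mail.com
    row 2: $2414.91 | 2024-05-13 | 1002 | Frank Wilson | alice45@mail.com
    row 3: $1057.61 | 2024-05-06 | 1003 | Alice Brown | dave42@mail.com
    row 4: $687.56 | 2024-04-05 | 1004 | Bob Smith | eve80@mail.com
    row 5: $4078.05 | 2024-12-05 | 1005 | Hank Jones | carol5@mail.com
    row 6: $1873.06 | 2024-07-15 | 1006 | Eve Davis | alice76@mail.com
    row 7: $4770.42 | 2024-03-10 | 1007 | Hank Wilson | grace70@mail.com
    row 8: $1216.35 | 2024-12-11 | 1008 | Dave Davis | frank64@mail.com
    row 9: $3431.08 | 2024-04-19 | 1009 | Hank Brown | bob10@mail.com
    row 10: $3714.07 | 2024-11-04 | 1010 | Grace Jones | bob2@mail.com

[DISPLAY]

                                         
                                         
━━━━━━━━━━━━━━━━━━┓━━━━━━━━━━━━━━━━━━━━━┓
able              ┃owser                ┃
──────────────────┨─────────────────────┨
  │Date      │ID  ┃roject/              ┃
──┼──────────┼────┃━━━┓s                ┃
40│2024-08-26│1000┃   ┃ml               ┃
2 │2024-10-08│1001┃───┨s/               ┃
91│2024-05-13│1002┃   ┃                 ┃
61│2024-05-06│1003┃   ┃                 ┃
6 │2024-04-05│1004┃   ┃                 ┃
05│2024-12-05│1005┃   ┃                 ┃
06│2024-07-15│1006┃   ┃                 ┃
42│2024-03-10│1007┃   ┃                 ┃
35│2024-12-11│1008┃   ┃━━━━━━━━━━━━━━━━━┛
08│2024-04-19│1009┃   ┃                  
━━━━━━━━━━━━━━━━━━┛   ┃                  
      · ─ ·           ┃                  
                      ┃                  
  R                   ┃                  


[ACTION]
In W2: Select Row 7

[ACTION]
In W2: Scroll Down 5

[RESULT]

                                         
                                         
━━━━━━━━━━━━━━━━━━┓━━━━━━━━━━━━━━━━━━━━━┓
able              ┃owser                ┃
──────────────────┨─────────────────────┨
  │Date      │ID  ┃roject/              ┃
──┼──────────┼────┃━━━┓s                ┃
2 │2024-10-08│1001┃   ┃ml               ┃
91│2024-05-13│1002┃───┨s/               ┃
61│2024-05-06│1003┃   ┃                 ┃
6 │2024-04-05│1004┃   ┃                 ┃
05│2024-12-05│1005┃   ┃                 ┃
06│2024-07-15│1006┃   ┃                 ┃
42│2024-03-10│1007┃   ┃                 ┃
35│2024-12-11│1008┃   ┃                 ┃
08│2024-04-19│1009┃   ┃━━━━━━━━━━━━━━━━━┛
07│2024-11-04│1010┃   ┃                  
━━━━━━━━━━━━━━━━━━┛   ┃                  
      · ─ ·           ┃                  
                      ┃                  
  R                   ┃                  


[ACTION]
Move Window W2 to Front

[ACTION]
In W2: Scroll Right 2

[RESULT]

                                         
                                         
━━━━━━━━━━━━━━━━━━┓━━━━━━━━━━━━━━━━━━━━━┓
able              ┃owser                ┃
──────────────────┨─────────────────────┨
│Date      │ID  │N┃roject/              ┃
┼──────────┼────┼─┃━━━┓s                ┃
│2024-10-08│1001│C┃   ┃ml               ┃
│2024-05-13│1002│F┃───┨s/               ┃
│2024-05-06│1003│A┃   ┃                 ┃
│2024-04-05│1004│B┃   ┃                 ┃
│2024-12-05│1005│H┃   ┃                 ┃
│2024-07-15│1006│E┃   ┃                 ┃
│2024-03-10│1007│H┃   ┃                 ┃
│2024-12-11│1008│D┃   ┃                 ┃
│2024-04-19│1009│H┃   ┃━━━━━━━━━━━━━━━━━┛
│2024-11-04│1010│G┃   ┃                  
━━━━━━━━━━━━━━━━━━┛   ┃                  
      · ─ ·           ┃                  
                      ┃                  
  R                   ┃                  


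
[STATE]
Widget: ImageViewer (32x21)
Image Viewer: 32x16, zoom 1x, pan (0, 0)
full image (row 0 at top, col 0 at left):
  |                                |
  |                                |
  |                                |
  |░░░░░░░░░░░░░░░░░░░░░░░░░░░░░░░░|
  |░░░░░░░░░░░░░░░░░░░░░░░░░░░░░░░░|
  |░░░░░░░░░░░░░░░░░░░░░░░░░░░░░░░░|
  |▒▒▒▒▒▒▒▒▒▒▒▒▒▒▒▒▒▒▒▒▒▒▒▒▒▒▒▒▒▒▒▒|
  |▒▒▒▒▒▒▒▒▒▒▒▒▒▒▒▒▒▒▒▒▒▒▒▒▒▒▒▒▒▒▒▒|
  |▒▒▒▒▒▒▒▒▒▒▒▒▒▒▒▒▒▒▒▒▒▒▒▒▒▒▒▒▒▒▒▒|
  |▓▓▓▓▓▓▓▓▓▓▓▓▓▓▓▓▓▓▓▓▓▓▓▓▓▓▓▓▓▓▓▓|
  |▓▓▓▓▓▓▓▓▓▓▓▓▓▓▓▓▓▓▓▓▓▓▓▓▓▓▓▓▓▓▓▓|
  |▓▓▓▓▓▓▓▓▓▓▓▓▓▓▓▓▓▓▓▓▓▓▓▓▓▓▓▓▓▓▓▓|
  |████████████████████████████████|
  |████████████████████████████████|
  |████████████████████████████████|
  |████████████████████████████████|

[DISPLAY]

                                
                                
                                
░░░░░░░░░░░░░░░░░░░░░░░░░░░░░░░░
░░░░░░░░░░░░░░░░░░░░░░░░░░░░░░░░
░░░░░░░░░░░░░░░░░░░░░░░░░░░░░░░░
▒▒▒▒▒▒▒▒▒▒▒▒▒▒▒▒▒▒▒▒▒▒▒▒▒▒▒▒▒▒▒▒
▒▒▒▒▒▒▒▒▒▒▒▒▒▒▒▒▒▒▒▒▒▒▒▒▒▒▒▒▒▒▒▒
▒▒▒▒▒▒▒▒▒▒▒▒▒▒▒▒▒▒▒▒▒▒▒▒▒▒▒▒▒▒▒▒
▓▓▓▓▓▓▓▓▓▓▓▓▓▓▓▓▓▓▓▓▓▓▓▓▓▓▓▓▓▓▓▓
▓▓▓▓▓▓▓▓▓▓▓▓▓▓▓▓▓▓▓▓▓▓▓▓▓▓▓▓▓▓▓▓
▓▓▓▓▓▓▓▓▓▓▓▓▓▓▓▓▓▓▓▓▓▓▓▓▓▓▓▓▓▓▓▓
████████████████████████████████
████████████████████████████████
████████████████████████████████
████████████████████████████████
                                
                                
                                
                                
                                


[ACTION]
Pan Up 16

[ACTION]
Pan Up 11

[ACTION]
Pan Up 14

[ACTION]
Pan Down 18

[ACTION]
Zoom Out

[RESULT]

                                
                                
                                
                                
                                
                                
                                
                                
                                
                                
                                
                                
                                
                                
                                
                                
                                
                                
                                
                                
                                


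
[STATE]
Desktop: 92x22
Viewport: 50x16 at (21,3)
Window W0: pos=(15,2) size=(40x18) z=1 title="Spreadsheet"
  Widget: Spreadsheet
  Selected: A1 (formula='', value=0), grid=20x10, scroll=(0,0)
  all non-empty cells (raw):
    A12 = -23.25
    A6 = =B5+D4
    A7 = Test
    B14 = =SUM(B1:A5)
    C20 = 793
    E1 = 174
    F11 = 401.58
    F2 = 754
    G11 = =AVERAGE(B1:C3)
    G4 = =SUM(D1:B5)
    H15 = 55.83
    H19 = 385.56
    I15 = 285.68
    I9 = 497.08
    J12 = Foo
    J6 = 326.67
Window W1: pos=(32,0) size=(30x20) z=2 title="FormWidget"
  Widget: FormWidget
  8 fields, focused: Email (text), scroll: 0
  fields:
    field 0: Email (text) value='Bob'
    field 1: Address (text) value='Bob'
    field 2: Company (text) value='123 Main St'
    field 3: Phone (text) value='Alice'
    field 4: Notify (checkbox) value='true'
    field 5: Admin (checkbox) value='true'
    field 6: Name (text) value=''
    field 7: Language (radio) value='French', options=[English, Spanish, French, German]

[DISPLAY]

adsheet    ┃> Email:      [Bob         ]┃         
───────────┃  Address:    [Bob         ]┃         
           ┃  Company:    [123 Main St ]┃         
  A       B┃  Phone:      [Alice       ]┃         
-----------┃  Notify:     [x]           ┃         
    [0]    ┃  Admin:      [x]           ┃         
      0    ┃  Name:       [            ]┃         
      0    ┃  Language:   ( ) English  (┃         
      0    ┃                            ┃         
      0    ┃                            ┃         
      0    ┃                            ┃         
est        ┃                            ┃         
      0    ┃                            ┃         
      0    ┃                            ┃         
      0    ┃                            ┃         
      0    ┃                            ┃         


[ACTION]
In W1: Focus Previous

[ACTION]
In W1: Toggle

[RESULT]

adsheet    ┃  Email:      [Bob         ]┃         
───────────┃  Address:    [Bob         ]┃         
           ┃  Company:    [123 Main St ]┃         
  A       B┃  Phone:      [Alice       ]┃         
-----------┃  Notify:     [x]           ┃         
    [0]    ┃  Admin:      [x]           ┃         
      0    ┃  Name:       [            ]┃         
      0    ┃> Language:   ( ) English  (┃         
      0    ┃                            ┃         
      0    ┃                            ┃         
      0    ┃                            ┃         
est        ┃                            ┃         
      0    ┃                            ┃         
      0    ┃                            ┃         
      0    ┃                            ┃         
      0    ┃                            ┃         


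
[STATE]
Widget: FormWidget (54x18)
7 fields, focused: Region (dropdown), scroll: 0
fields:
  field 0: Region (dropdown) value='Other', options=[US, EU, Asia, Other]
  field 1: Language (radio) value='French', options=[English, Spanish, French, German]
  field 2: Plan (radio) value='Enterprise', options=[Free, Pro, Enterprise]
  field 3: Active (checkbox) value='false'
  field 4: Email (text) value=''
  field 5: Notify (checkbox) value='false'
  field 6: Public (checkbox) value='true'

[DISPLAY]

> Region:     [Other                                ▼]
  Language:   ( ) English  ( ) Spanish  (●) French  ( 
  Plan:       ( ) Free  ( ) Pro  (●) Enterprise       
  Active:     [ ]                                     
  Email:      [                                      ]
  Notify:     [ ]                                     
  Public:     [x]                                     
                                                      
                                                      
                                                      
                                                      
                                                      
                                                      
                                                      
                                                      
                                                      
                                                      
                                                      


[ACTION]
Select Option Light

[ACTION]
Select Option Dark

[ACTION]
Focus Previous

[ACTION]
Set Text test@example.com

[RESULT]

  Region:     [Other                                ▼]
  Language:   ( ) English  ( ) Spanish  (●) French  ( 
  Plan:       ( ) Free  ( ) Pro  (●) Enterprise       
  Active:     [ ]                                     
  Email:      [                                      ]
  Notify:     [ ]                                     
> Public:     [x]                                     
                                                      
                                                      
                                                      
                                                      
                                                      
                                                      
                                                      
                                                      
                                                      
                                                      
                                                      


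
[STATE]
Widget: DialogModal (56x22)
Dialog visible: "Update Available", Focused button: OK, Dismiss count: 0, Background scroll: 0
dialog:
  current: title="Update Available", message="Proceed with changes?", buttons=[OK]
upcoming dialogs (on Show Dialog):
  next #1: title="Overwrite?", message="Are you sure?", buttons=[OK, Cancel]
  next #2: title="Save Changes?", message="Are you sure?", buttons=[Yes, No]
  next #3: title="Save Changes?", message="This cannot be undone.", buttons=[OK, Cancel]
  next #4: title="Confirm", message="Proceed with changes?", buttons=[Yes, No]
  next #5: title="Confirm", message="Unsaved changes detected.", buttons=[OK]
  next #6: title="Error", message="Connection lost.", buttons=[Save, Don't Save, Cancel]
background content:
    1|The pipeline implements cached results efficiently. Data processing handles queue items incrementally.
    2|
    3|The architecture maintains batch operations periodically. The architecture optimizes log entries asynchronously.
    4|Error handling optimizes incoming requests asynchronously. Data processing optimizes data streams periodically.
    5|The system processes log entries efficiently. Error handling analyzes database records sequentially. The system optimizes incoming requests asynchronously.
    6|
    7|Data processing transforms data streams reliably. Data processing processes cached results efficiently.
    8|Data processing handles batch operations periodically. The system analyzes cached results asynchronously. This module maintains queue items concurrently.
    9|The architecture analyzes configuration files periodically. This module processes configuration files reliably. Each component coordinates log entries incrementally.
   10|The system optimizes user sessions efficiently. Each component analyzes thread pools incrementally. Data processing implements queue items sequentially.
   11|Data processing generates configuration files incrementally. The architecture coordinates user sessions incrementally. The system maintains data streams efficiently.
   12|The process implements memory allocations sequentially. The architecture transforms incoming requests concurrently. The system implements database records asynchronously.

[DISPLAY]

The pipeline implements cached results efficiently. Data
                                                        
The architecture maintains batch operations periodically
Error handling optimizes incoming requests asynchronousl
The system processes log entries efficiently. Error hand
                                                        
Data processing transforms data streams reliably. Data p
Data processing handles batch operations periodically. T
The architectur┌───────────────────────┐files periodical
The system opti│    Update Available   │iently. Each com
Data processing│ Proceed with changes? │files incrementa
The process imp│          [OK]         │s sequentially. 
               └───────────────────────┘                
                                                        
                                                        
                                                        
                                                        
                                                        
                                                        
                                                        
                                                        
                                                        


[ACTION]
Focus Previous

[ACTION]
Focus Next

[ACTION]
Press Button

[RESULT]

The pipeline implements cached results efficiently. Data
                                                        
The architecture maintains batch operations periodically
Error handling optimizes incoming requests asynchronousl
The system processes log entries efficiently. Error hand
                                                        
Data processing transforms data streams reliably. Data p
Data processing handles batch operations periodically. T
The architecture analyzes configuration files periodical
The system optimizes user sessions efficiently. Each com
Data processing generates configuration files incrementa
The process implements memory allocations sequentially. 
                                                        
                                                        
                                                        
                                                        
                                                        
                                                        
                                                        
                                                        
                                                        
                                                        


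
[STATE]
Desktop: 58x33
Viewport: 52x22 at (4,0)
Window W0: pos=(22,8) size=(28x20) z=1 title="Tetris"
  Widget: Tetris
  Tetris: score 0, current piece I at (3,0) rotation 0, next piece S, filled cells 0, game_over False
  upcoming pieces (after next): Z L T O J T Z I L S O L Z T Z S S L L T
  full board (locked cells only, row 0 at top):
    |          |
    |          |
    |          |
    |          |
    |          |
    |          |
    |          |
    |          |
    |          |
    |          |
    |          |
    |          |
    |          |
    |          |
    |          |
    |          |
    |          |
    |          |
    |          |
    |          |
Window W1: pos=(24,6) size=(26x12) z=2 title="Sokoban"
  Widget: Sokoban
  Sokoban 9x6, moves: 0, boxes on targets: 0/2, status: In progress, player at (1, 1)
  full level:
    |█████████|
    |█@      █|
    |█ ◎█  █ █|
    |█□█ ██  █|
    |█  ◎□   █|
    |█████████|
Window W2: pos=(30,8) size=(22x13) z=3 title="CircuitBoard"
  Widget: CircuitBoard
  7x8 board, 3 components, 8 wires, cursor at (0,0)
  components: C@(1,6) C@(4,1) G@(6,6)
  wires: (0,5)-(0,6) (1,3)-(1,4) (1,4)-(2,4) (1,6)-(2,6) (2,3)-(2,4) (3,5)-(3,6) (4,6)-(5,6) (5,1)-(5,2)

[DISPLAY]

                                                    
                                                    
                                                    
                                                    
                                                    
                                                    
                    ┏━━━━━━━━━━━━━━━━━━━━━━━━┓      
                    ┃ Sokoban                ┃      
                  ┏━┠─────┏━━━━━━━━━━━━━━━━━━━━┓    
                  ┃ ┃█████┃ CircuitBoard       ┃    
                  ┠─┃█@   ┠────────────────────┨    
                  ┃ ┃█ ◎█ ┃   0 1 2 3 4 5 6    ┃    
                  ┃ ┃█□█ █┃0  [.]              ┃    
                  ┃ ┃█  ◎□┃                    ┃    
                  ┃ ┃█████┃1               · ─ ┃    
                  ┃ ┃Moves┃                    ┃    
                  ┃ ┃     ┃2               · ─ ┃    
                  ┃ ┗━━━━━┃                    ┃    
                  ┃       ┃3                   ┃    
                  ┃       ┃                    ┃    
                  ┃       ┗━━━━━━━━━━━━━━━━━━━━┛    
                  ┃          │               ┃      


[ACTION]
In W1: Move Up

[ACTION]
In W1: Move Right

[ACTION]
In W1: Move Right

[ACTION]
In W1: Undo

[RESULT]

                                                    
                                                    
                                                    
                                                    
                                                    
                                                    
                    ┏━━━━━━━━━━━━━━━━━━━━━━━━┓      
                    ┃ Sokoban                ┃      
                  ┏━┠─────┏━━━━━━━━━━━━━━━━━━━━┓    
                  ┃ ┃█████┃ CircuitBoard       ┃    
                  ┠─┃█ @  ┠────────────────────┨    
                  ┃ ┃█ ◎█ ┃   0 1 2 3 4 5 6    ┃    
                  ┃ ┃█□█ █┃0  [.]              ┃    
                  ┃ ┃█  ◎□┃                    ┃    
                  ┃ ┃█████┃1               · ─ ┃    
                  ┃ ┃Moves┃                    ┃    
                  ┃ ┃     ┃2               · ─ ┃    
                  ┃ ┗━━━━━┃                    ┃    
                  ┃       ┃3                   ┃    
                  ┃       ┃                    ┃    
                  ┃       ┗━━━━━━━━━━━━━━━━━━━━┛    
                  ┃          │               ┃      


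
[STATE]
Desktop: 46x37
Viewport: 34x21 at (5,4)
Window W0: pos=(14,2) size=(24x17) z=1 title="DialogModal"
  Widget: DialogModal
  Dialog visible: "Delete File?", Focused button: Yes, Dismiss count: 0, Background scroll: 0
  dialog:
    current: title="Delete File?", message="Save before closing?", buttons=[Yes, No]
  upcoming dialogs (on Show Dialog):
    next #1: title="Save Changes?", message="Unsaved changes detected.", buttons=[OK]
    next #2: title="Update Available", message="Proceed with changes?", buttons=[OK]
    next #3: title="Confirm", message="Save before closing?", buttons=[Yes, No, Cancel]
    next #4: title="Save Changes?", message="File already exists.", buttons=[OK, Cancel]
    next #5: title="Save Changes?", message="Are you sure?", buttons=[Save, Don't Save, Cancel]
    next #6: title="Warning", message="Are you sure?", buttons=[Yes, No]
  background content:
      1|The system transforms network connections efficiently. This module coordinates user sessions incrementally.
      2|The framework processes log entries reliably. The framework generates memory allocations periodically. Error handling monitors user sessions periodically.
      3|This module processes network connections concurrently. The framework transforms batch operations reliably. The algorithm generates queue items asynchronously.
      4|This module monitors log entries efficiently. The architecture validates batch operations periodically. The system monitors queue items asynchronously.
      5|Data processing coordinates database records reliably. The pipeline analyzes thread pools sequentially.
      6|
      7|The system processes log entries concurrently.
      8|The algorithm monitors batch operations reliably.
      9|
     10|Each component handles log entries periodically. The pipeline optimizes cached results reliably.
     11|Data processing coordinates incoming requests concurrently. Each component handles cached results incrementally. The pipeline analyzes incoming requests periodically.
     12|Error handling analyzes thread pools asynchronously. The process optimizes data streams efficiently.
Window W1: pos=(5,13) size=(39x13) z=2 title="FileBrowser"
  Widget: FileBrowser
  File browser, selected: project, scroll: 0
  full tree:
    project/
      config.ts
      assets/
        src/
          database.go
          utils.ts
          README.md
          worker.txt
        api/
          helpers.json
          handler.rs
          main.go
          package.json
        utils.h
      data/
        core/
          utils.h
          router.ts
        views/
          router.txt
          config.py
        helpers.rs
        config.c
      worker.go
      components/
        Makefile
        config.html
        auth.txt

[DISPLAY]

         ┠──────────────────────┨ 
         ┃The system transforms ┃ 
         ┃The framework processe┃ 
         ┃This module processes ┃ 
         ┃This module monitors l┃ 
         ┃Da┌────────────────┐di┃ 
         ┃  │  Delete File?  │  ┃ 
         ┃Th│Save before clos│ l┃ 
         ┃Th│   [Yes]  No    │rs┃ 
┏━━━━━━━━━━━━━━━━━━━━━━━━━━━━━━━━━
┃ FileBrowser                     
┠─────────────────────────────────
┃> [-] project/                   
┃    config.ts                    
┃    [+] assets/                  
┃    [+] data/                    
┃    worker.go                    
┃    [+] components/              
┃                                 
┃                                 
┃                                 


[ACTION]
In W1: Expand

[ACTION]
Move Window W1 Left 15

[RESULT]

         ┠──────────────────────┨ 
         ┃The system transforms ┃ 
         ┃The framework processe┃ 
         ┃This module processes ┃ 
         ┃This module monitors l┃ 
         ┃Da┌────────────────┐di┃ 
         ┃  │  Delete File?  │  ┃ 
         ┃Th│Save before clos│ l┃ 
         ┃Th│   [Yes]  No    │rs┃ 
━━━━━━━━━━━━━━━━━━━━━━━━━━━━━━━━━┓
eBrowser                         ┃
─────────────────────────────────┨
] project/                       ┃
config.ts                        ┃
[+] assets/                      ┃
[+] data/                        ┃
worker.go                        ┃
[+] components/                  ┃
                                 ┃
                                 ┃
                                 ┃


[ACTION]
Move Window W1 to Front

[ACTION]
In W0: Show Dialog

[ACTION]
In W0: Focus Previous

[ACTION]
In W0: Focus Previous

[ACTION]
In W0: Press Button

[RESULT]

         ┠──────────────────────┨ 
         ┃The system transforms ┃ 
         ┃The framework processe┃ 
         ┃This module processes ┃ 
         ┃This module monitors l┃ 
         ┃Data processing coordi┃ 
         ┃                      ┃ 
         ┃The system processes l┃ 
         ┃The algorithm monitors┃ 
━━━━━━━━━━━━━━━━━━━━━━━━━━━━━━━━━┓
eBrowser                         ┃
─────────────────────────────────┨
] project/                       ┃
config.ts                        ┃
[+] assets/                      ┃
[+] data/                        ┃
worker.go                        ┃
[+] components/                  ┃
                                 ┃
                                 ┃
                                 ┃
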